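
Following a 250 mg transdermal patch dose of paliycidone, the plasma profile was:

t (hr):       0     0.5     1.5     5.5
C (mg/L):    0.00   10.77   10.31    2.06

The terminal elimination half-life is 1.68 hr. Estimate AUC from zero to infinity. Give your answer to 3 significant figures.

Trapezoidal AUC_0→5.5:
  [0→0.5]: (0.00+10.77)/2 × 0.5 = 2.6925
  [0.5→1.5]: (10.77+10.31)/2 × 1 = 10.54
  [1.5→5.5]: (10.31+2.06)/2 × 4 = 24.74
  Sum = 37.9725 mg/L·hr
k_e = ln2 / t½ = 0.693147 / 1.68 = 0.4126 hr^-1
Extrapolated tail: C_last / k_e = 2.06 / 0.4126 = 4.993
AUC_0→∞ = 37.9725 + 4.993 = 42.9655 mg/L·hr

AUC = 43.0 mg/L·hr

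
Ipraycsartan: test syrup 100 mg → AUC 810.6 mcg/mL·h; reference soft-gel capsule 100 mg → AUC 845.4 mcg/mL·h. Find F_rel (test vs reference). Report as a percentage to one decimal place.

F_rel = (AUC_test/D_test) / (AUC_ref/D_ref)
      = (810.6/100) / (845.4/100)
      = 8.106 / 8.454 = 0.9588 = 95.88%

F_rel = 95.9%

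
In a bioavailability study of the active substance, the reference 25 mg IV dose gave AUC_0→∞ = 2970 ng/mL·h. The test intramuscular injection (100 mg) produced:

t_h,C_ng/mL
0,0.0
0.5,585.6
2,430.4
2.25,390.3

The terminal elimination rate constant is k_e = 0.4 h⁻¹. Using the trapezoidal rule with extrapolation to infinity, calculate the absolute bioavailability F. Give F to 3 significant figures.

Trapezoidal AUC_0→2.25 (intramuscular injection):
  [0→0.5]: (0.0+585.6)/2 × 0.5 = 146.4
  [0.5→2]: (585.6+430.4)/2 × 1.5 = 762.0
  [2→2.25]: (430.4+390.3)/2 × 0.25 = 102.5875
  Sum = 1010.9875 ng/mL·h
Tail: C_last/k_e = 390.3/0.4 = 975.750
AUC_0→∞ (intramuscular injection) = 1010.9875 + 975.750 = 1986.7375 ng/mL·h
F = (AUC_ev/D_ev)/(AUC_iv/D_iv) = (1986.7375/100)/(2970/25) = 19.867375/118.8 = 0.1672

F = 0.167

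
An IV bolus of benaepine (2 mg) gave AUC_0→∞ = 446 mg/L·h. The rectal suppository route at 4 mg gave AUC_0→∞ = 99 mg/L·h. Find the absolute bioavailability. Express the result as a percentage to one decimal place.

F = 11.1%

F = (AUC_ev / D_ev) / (AUC_iv / D_iv)
  = (99/4) / (446/2)
  = 24.75 / 223 = 0.1110
  = 11.10%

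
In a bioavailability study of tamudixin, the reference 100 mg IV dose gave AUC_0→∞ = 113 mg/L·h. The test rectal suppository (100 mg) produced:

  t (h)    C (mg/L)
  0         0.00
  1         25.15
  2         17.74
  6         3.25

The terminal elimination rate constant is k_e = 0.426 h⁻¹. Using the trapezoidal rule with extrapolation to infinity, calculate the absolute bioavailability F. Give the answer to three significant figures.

F = 0.740

Trapezoidal AUC_0→6 (rectal suppository):
  [0→1]: (0.00+25.15)/2 × 1 = 12.575
  [1→2]: (25.15+17.74)/2 × 1 = 21.445
  [2→6]: (17.74+3.25)/2 × 4 = 41.98
  Sum = 76.0 mg/L·h
Tail: C_last/k_e = 3.25/0.426 = 7.629
AUC_0→∞ (rectal suppository) = 76.0 + 7.629 = 83.629 mg/L·h
F = (AUC_ev/D_ev)/(AUC_iv/D_iv) = (83.629/100)/(113/100) = 0.83629/1.13 = 0.7401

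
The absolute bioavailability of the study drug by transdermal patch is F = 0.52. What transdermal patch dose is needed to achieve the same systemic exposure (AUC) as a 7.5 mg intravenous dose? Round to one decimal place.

For equal systemic exposure: F × D_ev = D_iv
D_ev = D_iv / F = 7.5 / 0.52 = 14.4231 mg

D_transdermal = 14.4 mg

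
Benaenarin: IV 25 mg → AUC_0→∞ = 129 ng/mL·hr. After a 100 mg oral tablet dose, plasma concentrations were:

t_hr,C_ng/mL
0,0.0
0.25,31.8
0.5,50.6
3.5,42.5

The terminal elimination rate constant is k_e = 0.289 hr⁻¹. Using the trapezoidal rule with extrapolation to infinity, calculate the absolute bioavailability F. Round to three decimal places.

Trapezoidal AUC_0→3.5 (oral tablet):
  [0→0.25]: (0.0+31.8)/2 × 0.25 = 3.975
  [0.25→0.5]: (31.8+50.6)/2 × 0.25 = 10.3
  [0.5→3.5]: (50.6+42.5)/2 × 3 = 139.65
  Sum = 153.925 ng/mL·hr
Tail: C_last/k_e = 42.5/0.289 = 147.059
AUC_0→∞ (oral tablet) = 153.925 + 147.059 = 300.984 ng/mL·hr
F = (AUC_ev/D_ev)/(AUC_iv/D_iv) = (300.984/100)/(129/25) = 3.00984/5.16 = 0.5833

F = 0.583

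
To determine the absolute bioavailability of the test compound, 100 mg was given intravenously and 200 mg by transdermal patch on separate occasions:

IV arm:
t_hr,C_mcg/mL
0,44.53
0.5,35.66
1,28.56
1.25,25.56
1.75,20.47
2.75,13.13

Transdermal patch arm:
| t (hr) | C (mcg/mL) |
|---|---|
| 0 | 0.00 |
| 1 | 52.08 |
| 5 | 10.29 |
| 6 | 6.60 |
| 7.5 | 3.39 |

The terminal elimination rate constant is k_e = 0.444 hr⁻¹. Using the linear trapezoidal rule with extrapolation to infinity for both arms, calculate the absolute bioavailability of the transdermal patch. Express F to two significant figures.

Trapezoidal AUC_0→2.75 (IV):
  [0→0.5]: (44.53+35.66)/2 × 0.5 = 20.0475
  [0.5→1]: (35.66+28.56)/2 × 0.5 = 16.055
  [1→1.25]: (28.56+25.56)/2 × 0.25 = 6.765
  [1.25→1.75]: (25.56+20.47)/2 × 0.5 = 11.5075
  [1.75→2.75]: (20.47+13.13)/2 × 1 = 16.8
  Sum = 71.175 mcg/mL·hr
IV tail: 13.13/0.444 = 29.572; AUC_iv,0→∞ = 71.175 + 29.572 = 100.747 mcg/mL·hr
Trapezoidal AUC_0→7.5 (transdermal patch):
  [0→1]: (0.00+52.08)/2 × 1 = 26.04
  [1→5]: (52.08+10.29)/2 × 4 = 124.74
  [5→6]: (10.29+6.60)/2 × 1 = 8.445
  [6→7.5]: (6.60+3.39)/2 × 1.5 = 7.4925
  Sum = 166.7175 mcg/mL·hr
transdermal patch tail: 3.39/0.444 = 7.635; AUC_ev,0→∞ = 166.7175 + 7.635 = 174.3525 mcg/mL·hr
F = (AUC_ev/D_ev)/(AUC_iv/D_iv) = (174.3525/200)/(100.747/100) = 0.8717625/1.00747 = 0.8653

F = 0.87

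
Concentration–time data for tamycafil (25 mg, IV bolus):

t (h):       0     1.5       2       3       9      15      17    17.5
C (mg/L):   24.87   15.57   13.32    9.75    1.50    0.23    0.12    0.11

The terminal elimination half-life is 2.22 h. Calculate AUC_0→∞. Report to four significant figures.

Trapezoidal AUC_0→17.5:
  [0→1.5]: (24.87+15.57)/2 × 1.5 = 30.33
  [1.5→2]: (15.57+13.32)/2 × 0.5 = 7.2225
  [2→3]: (13.32+9.75)/2 × 1 = 11.535
  [3→9]: (9.75+1.50)/2 × 6 = 33.75
  [9→15]: (1.50+0.23)/2 × 6 = 5.19
  [15→17]: (0.23+0.12)/2 × 2 = 0.35
  [17→17.5]: (0.12+0.11)/2 × 0.5 = 0.0575
  Sum = 88.435 mg/L·h
k_e = ln2 / t½ = 0.693147 / 2.22 = 0.3122 h^-1
Extrapolated tail: C_last / k_e = 0.11 / 0.3122 = 0.352
AUC_0→∞ = 88.435 + 0.352 = 88.787 mg/L·h

AUC = 88.79 mg/L·h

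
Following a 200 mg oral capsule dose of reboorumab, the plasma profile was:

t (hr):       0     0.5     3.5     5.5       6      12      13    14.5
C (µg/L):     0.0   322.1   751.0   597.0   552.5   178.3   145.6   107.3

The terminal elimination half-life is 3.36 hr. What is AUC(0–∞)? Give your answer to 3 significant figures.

Trapezoidal AUC_0→14.5:
  [0→0.5]: (0.0+322.1)/2 × 0.5 = 80.525
  [0.5→3.5]: (322.1+751.0)/2 × 3 = 1609.65
  [3.5→5.5]: (751.0+597.0)/2 × 2 = 1348.0
  [5.5→6]: (597.0+552.5)/2 × 0.5 = 287.375
  [6→12]: (552.5+178.3)/2 × 6 = 2192.4
  [12→13]: (178.3+145.6)/2 × 1 = 161.95
  [13→14.5]: (145.6+107.3)/2 × 1.5 = 189.675
  Sum = 5869.575 µg/L·hr
k_e = ln2 / t½ = 0.693147 / 3.36 = 0.2063 hr^-1
Extrapolated tail: C_last / k_e = 107.3 / 0.2063 = 520.116
AUC_0→∞ = 5869.575 + 520.116 = 6389.691 µg/L·hr

AUC = 6390 µg/L·hr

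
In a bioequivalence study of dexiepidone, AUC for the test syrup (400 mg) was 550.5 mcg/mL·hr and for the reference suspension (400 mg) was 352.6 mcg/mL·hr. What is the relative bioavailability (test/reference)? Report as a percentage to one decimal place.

F_rel = 156.1%

F_rel = (AUC_test/D_test) / (AUC_ref/D_ref)
      = (550.5/400) / (352.6/400)
      = 1.37625 / 0.8815 = 1.5613 = 156.13%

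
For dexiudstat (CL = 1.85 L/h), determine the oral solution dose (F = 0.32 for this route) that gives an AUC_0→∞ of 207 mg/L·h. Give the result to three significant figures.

Dose = 1200 mg

Dose = CL × AUC_0→∞ / F
     = 1.85 × 207 / 0.32 = 1196.72 mg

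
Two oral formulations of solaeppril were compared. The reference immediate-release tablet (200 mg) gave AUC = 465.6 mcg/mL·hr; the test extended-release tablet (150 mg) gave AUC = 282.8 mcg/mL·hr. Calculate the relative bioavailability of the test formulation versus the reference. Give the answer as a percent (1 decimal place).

F_rel = (AUC_test/D_test) / (AUC_ref/D_ref)
      = (282.8/150) / (465.6/200)
      = 1.88533 / 2.328 = 0.8098 = 80.98%

F_rel = 81.0%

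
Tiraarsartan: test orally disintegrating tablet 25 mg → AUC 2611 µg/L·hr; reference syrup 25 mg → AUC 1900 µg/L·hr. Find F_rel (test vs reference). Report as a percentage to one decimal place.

F_rel = (AUC_test/D_test) / (AUC_ref/D_ref)
      = (2611/25) / (1900/25)
      = 104.44 / 76 = 1.3742 = 137.42%

F_rel = 137.4%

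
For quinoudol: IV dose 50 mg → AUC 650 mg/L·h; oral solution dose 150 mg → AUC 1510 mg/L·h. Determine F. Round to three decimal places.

F = 0.774

F = (AUC_ev / D_ev) / (AUC_iv / D_iv)
  = (1510/150) / (650/50)
  = 10.0667 / 13 = 0.7744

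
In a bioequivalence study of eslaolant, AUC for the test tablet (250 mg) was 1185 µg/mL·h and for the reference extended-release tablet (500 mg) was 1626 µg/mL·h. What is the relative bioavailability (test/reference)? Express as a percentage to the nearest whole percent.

F_rel = 146%

F_rel = (AUC_test/D_test) / (AUC_ref/D_ref)
      = (1185/250) / (1626/500)
      = 4.74 / 3.252 = 1.4576 = 145.76%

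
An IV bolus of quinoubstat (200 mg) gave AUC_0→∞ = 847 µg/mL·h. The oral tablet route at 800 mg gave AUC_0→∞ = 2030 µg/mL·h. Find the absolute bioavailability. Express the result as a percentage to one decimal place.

F = (AUC_ev / D_ev) / (AUC_iv / D_iv)
  = (2030/800) / (847/200)
  = 2.5375 / 4.235 = 0.5992
  = 59.92%

F = 59.9%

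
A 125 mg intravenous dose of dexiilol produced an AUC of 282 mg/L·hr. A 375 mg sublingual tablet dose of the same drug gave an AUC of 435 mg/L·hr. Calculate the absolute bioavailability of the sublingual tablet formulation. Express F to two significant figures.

F = 0.51

F = (AUC_ev / D_ev) / (AUC_iv / D_iv)
  = (435/375) / (282/125)
  = 1.16 / 2.256 = 0.5142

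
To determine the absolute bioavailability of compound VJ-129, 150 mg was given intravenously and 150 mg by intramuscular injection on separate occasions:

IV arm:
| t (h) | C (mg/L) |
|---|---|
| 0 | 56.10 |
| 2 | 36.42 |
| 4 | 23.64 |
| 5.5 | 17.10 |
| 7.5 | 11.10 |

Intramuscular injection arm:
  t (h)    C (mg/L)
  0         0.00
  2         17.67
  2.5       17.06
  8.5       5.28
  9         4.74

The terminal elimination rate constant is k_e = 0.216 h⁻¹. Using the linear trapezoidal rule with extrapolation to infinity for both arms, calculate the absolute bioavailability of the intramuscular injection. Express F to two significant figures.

F = 0.45

Trapezoidal AUC_0→7.5 (IV):
  [0→2]: (56.10+36.42)/2 × 2 = 92.52
  [2→4]: (36.42+23.64)/2 × 2 = 60.06
  [4→5.5]: (23.64+17.10)/2 × 1.5 = 30.555
  [5.5→7.5]: (17.10+11.10)/2 × 2 = 28.2
  Sum = 211.335 mg/L·h
IV tail: 11.10/0.216 = 51.389; AUC_iv,0→∞ = 211.335 + 51.389 = 262.724 mg/L·h
Trapezoidal AUC_0→9 (intramuscular injection):
  [0→2]: (0.00+17.67)/2 × 2 = 17.67
  [2→2.5]: (17.67+17.06)/2 × 0.5 = 8.6825
  [2.5→8.5]: (17.06+5.28)/2 × 6 = 67.02
  [8.5→9]: (5.28+4.74)/2 × 0.5 = 2.505
  Sum = 95.8775 mg/L·h
intramuscular injection tail: 4.74/0.216 = 21.944; AUC_ev,0→∞ = 95.8775 + 21.944 = 117.8215 mg/L·h
F = (AUC_ev/D_ev)/(AUC_iv/D_iv) = (117.8215/150)/(262.724/150) = 0.785477/1.75149 = 0.4485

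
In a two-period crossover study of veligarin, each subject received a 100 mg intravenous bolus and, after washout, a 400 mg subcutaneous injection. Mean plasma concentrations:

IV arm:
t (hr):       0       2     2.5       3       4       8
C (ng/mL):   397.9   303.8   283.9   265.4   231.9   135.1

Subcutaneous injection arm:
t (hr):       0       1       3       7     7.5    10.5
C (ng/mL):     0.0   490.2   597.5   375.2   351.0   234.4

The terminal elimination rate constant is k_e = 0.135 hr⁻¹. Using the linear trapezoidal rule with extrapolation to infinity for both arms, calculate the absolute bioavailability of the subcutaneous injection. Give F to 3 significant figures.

F = 0.511

Trapezoidal AUC_0→8 (IV):
  [0→2]: (397.9+303.8)/2 × 2 = 701.7
  [2→2.5]: (303.8+283.9)/2 × 0.5 = 146.925
  [2.5→3]: (283.9+265.4)/2 × 0.5 = 137.325
  [3→4]: (265.4+231.9)/2 × 1 = 248.65
  [4→8]: (231.9+135.1)/2 × 4 = 734.0
  Sum = 1968.6 ng/mL·hr
IV tail: 135.1/0.135 = 1000.741; AUC_iv,0→∞ = 1968.6 + 1000.741 = 2969.341 ng/mL·hr
Trapezoidal AUC_0→10.5 (subcutaneous injection):
  [0→1]: (0.0+490.2)/2 × 1 = 245.1
  [1→3]: (490.2+597.5)/2 × 2 = 1087.7
  [3→7]: (597.5+375.2)/2 × 4 = 1945.4
  [7→7.5]: (375.2+351.0)/2 × 0.5 = 181.55
  [7.5→10.5]: (351.0+234.4)/2 × 3 = 878.1
  Sum = 4337.85 ng/mL·hr
subcutaneous injection tail: 234.4/0.135 = 1736.296; AUC_ev,0→∞ = 4337.85 + 1736.296 = 6074.146 ng/mL·hr
F = (AUC_ev/D_ev)/(AUC_iv/D_iv) = (6074.146/400)/(2969.341/100) = 15.185365/29.69341 = 0.5114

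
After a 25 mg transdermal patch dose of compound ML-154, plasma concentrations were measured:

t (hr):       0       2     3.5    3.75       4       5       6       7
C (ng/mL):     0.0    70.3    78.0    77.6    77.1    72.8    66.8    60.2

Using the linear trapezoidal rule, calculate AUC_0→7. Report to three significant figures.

AUC = 429 ng/mL·hr

Trapezoidal AUC_0→7:
  [0→2]: (0.0+70.3)/2 × 2 = 70.3
  [2→3.5]: (70.3+78.0)/2 × 1.5 = 111.225
  [3.5→3.75]: (78.0+77.6)/2 × 0.25 = 19.45
  [3.75→4]: (77.6+77.1)/2 × 0.25 = 19.3375
  [4→5]: (77.1+72.8)/2 × 1 = 74.95
  [5→6]: (72.8+66.8)/2 × 1 = 69.8
  [6→7]: (66.8+60.2)/2 × 1 = 63.5
  Sum = 428.5625 ng/mL·hr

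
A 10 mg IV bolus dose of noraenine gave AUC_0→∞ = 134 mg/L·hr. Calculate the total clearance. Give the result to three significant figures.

CL = Dose_iv / AUC_0→∞
   = 10 / 134 = 0.0746269 L/hr

CL = 0.0746 L/hr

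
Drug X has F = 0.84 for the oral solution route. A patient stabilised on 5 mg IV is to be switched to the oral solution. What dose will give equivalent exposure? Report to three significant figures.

For equal systemic exposure: F × D_ev = D_iv
D_ev = D_iv / F = 5 / 0.84 = 5.95238 mg

D_oral = 5.95 mg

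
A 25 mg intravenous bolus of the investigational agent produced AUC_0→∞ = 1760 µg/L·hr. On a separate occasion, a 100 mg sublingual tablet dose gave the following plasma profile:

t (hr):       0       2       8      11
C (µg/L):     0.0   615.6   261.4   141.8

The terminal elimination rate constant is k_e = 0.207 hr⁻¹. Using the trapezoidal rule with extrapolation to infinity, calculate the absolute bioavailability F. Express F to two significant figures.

F = 0.64

Trapezoidal AUC_0→11 (sublingual tablet):
  [0→2]: (0.0+615.6)/2 × 2 = 615.6
  [2→8]: (615.6+261.4)/2 × 6 = 2631.0
  [8→11]: (261.4+141.8)/2 × 3 = 604.8
  Sum = 3851.4 µg/L·hr
Tail: C_last/k_e = 141.8/0.207 = 685.024
AUC_0→∞ (sublingual tablet) = 3851.4 + 685.024 = 4536.424 µg/L·hr
F = (AUC_ev/D_ev)/(AUC_iv/D_iv) = (4536.424/100)/(1760/25) = 45.36424/70.4 = 0.6444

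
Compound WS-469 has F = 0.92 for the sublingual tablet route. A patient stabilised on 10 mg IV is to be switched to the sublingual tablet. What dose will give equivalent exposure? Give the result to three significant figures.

D_sublingual = 10.9 mg

For equal systemic exposure: F × D_ev = D_iv
D_ev = D_iv / F = 10 / 0.92 = 10.8696 mg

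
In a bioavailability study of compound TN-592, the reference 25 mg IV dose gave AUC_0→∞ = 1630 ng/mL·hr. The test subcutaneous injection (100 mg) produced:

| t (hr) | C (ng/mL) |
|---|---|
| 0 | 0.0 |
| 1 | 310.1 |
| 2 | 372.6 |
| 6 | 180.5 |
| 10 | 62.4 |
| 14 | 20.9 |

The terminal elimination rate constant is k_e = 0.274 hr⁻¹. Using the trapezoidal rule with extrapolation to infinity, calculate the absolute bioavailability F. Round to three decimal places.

F = 0.358

Trapezoidal AUC_0→14 (subcutaneous injection):
  [0→1]: (0.0+310.1)/2 × 1 = 155.05
  [1→2]: (310.1+372.6)/2 × 1 = 341.35
  [2→6]: (372.6+180.5)/2 × 4 = 1106.2
  [6→10]: (180.5+62.4)/2 × 4 = 485.8
  [10→14]: (62.4+20.9)/2 × 4 = 166.6
  Sum = 2255.0 ng/mL·hr
Tail: C_last/k_e = 20.9/0.274 = 76.277
AUC_0→∞ (subcutaneous injection) = 2255.0 + 76.277 = 2331.277 ng/mL·hr
F = (AUC_ev/D_ev)/(AUC_iv/D_iv) = (2331.277/100)/(1630/25) = 23.31277/65.2 = 0.3576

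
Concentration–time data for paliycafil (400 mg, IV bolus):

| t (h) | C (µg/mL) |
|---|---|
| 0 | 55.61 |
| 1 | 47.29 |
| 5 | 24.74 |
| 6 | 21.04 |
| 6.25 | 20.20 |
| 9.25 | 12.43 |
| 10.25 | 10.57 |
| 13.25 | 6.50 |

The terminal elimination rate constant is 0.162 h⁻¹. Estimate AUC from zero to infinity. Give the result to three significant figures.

AUC = 350 µg/mL·h

Trapezoidal AUC_0→13.25:
  [0→1]: (55.61+47.29)/2 × 1 = 51.45
  [1→5]: (47.29+24.74)/2 × 4 = 144.06
  [5→6]: (24.74+21.04)/2 × 1 = 22.89
  [6→6.25]: (21.04+20.20)/2 × 0.25 = 5.155
  [6.25→9.25]: (20.20+12.43)/2 × 3 = 48.945
  [9.25→10.25]: (12.43+10.57)/2 × 1 = 11.5
  [10.25→13.25]: (10.57+6.50)/2 × 3 = 25.605
  Sum = 309.605 µg/mL·h
Extrapolated tail: C_last / k_e = 6.50 / 0.162 = 40.123
AUC_0→∞ = 309.605 + 40.123 = 349.728 µg/mL·h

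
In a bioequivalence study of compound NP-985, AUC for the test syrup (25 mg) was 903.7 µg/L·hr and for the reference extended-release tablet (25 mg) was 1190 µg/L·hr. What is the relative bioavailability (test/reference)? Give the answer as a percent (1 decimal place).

F_rel = 75.9%

F_rel = (AUC_test/D_test) / (AUC_ref/D_ref)
      = (903.7/25) / (1190/25)
      = 36.148 / 47.6 = 0.7594 = 75.94%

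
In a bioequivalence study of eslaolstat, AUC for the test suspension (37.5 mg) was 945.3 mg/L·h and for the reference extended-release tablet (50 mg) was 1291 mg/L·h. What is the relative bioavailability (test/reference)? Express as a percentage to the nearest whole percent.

F_rel = 98%

F_rel = (AUC_test/D_test) / (AUC_ref/D_ref)
      = (945.3/37.5) / (1291/50)
      = 25.208 / 25.82 = 0.9763 = 97.63%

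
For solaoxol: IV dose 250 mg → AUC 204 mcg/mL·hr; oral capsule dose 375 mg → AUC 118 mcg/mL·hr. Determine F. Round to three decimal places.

F = 0.386

F = (AUC_ev / D_ev) / (AUC_iv / D_iv)
  = (118/375) / (204/250)
  = 0.314667 / 0.816 = 0.3856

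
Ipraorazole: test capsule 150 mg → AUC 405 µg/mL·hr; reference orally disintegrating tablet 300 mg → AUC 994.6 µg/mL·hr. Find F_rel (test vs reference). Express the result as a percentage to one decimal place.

F_rel = (AUC_test/D_test) / (AUC_ref/D_ref)
      = (405/150) / (994.6/300)
      = 2.7 / 3.31533 = 0.8144 = 81.44%

F_rel = 81.4%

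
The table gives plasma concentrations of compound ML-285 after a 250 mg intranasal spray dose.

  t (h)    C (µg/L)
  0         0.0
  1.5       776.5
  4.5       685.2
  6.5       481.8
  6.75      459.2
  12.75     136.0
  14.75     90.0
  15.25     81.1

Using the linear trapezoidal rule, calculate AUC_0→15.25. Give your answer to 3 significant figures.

Trapezoidal AUC_0→15.25:
  [0→1.5]: (0.0+776.5)/2 × 1.5 = 582.375
  [1.5→4.5]: (776.5+685.2)/2 × 3 = 2192.55
  [4.5→6.5]: (685.2+481.8)/2 × 2 = 1167.0
  [6.5→6.75]: (481.8+459.2)/2 × 0.25 = 117.625
  [6.75→12.75]: (459.2+136.0)/2 × 6 = 1785.6
  [12.75→14.75]: (136.0+90.0)/2 × 2 = 226.0
  [14.75→15.25]: (90.0+81.1)/2 × 0.5 = 42.775
  Sum = 6113.925 µg/L·h

AUC = 6110 µg/L·h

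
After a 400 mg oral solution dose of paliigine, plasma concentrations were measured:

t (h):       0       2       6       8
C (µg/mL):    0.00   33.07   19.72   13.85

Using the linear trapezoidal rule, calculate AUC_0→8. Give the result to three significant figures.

AUC = 172 µg/mL·h

Trapezoidal AUC_0→8:
  [0→2]: (0.00+33.07)/2 × 2 = 33.07
  [2→6]: (33.07+19.72)/2 × 4 = 105.58
  [6→8]: (19.72+13.85)/2 × 2 = 33.57
  Sum = 172.22 µg/mL·h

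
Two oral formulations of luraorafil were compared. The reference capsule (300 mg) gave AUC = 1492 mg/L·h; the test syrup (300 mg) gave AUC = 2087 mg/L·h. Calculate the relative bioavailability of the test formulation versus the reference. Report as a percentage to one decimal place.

F_rel = (AUC_test/D_test) / (AUC_ref/D_ref)
      = (2087/300) / (1492/300)
      = 6.95667 / 4.97333 = 1.3988 = 139.88%

F_rel = 139.9%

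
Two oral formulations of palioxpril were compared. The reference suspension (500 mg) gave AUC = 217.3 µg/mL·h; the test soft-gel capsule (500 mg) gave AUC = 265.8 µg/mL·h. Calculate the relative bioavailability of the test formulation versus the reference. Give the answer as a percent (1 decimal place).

F_rel = 122.3%

F_rel = (AUC_test/D_test) / (AUC_ref/D_ref)
      = (265.8/500) / (217.3/500)
      = 0.5316 / 0.4346 = 1.2232 = 122.32%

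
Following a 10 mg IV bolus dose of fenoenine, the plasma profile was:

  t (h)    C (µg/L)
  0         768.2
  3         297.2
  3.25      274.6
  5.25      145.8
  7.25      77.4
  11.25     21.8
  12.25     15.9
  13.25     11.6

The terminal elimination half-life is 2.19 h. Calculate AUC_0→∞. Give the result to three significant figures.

AUC = 2580 µg/L·h

Trapezoidal AUC_0→13.25:
  [0→3]: (768.2+297.2)/2 × 3 = 1598.1
  [3→3.25]: (297.2+274.6)/2 × 0.25 = 71.475
  [3.25→5.25]: (274.6+145.8)/2 × 2 = 420.4
  [5.25→7.25]: (145.8+77.4)/2 × 2 = 223.2
  [7.25→11.25]: (77.4+21.8)/2 × 4 = 198.4
  [11.25→12.25]: (21.8+15.9)/2 × 1 = 18.85
  [12.25→13.25]: (15.9+11.6)/2 × 1 = 13.75
  Sum = 2544.175 µg/L·h
k_e = ln2 / t½ = 0.693147 / 2.19 = 0.3165 h^-1
Extrapolated tail: C_last / k_e = 11.6 / 0.3165 = 36.651
AUC_0→∞ = 2544.175 + 36.651 = 2580.826 µg/L·h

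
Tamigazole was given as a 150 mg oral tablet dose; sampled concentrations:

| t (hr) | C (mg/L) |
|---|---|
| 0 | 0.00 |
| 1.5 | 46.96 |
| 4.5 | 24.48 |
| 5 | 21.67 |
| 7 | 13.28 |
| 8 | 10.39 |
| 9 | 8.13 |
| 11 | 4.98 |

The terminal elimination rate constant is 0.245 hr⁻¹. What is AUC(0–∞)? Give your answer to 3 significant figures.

Trapezoidal AUC_0→11:
  [0→1.5]: (0.00+46.96)/2 × 1.5 = 35.22
  [1.5→4.5]: (46.96+24.48)/2 × 3 = 107.16
  [4.5→5]: (24.48+21.67)/2 × 0.5 = 11.5375
  [5→7]: (21.67+13.28)/2 × 2 = 34.95
  [7→8]: (13.28+10.39)/2 × 1 = 11.835
  [8→9]: (10.39+8.13)/2 × 1 = 9.26
  [9→11]: (8.13+4.98)/2 × 2 = 13.11
  Sum = 223.0725 mg/L·hr
Extrapolated tail: C_last / k_e = 4.98 / 0.245 = 20.327
AUC_0→∞ = 223.0725 + 20.327 = 243.3995 mg/L·hr

AUC = 243 mg/L·hr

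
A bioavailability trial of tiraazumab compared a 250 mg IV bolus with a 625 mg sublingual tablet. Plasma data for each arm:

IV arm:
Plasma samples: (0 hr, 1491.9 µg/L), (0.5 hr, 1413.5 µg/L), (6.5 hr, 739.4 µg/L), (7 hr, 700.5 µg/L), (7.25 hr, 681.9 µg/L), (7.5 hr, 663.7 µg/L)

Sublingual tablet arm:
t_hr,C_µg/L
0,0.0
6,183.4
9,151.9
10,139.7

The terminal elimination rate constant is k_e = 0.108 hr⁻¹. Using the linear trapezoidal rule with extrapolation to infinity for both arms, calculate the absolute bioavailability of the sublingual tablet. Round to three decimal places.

F = 0.071

Trapezoidal AUC_0→7.5 (IV):
  [0→0.5]: (1491.9+1413.5)/2 × 0.5 = 726.35
  [0.5→6.5]: (1413.5+739.4)/2 × 6 = 6458.7
  [6.5→7]: (739.4+700.5)/2 × 0.5 = 359.975
  [7→7.25]: (700.5+681.9)/2 × 0.25 = 172.8
  [7.25→7.5]: (681.9+663.7)/2 × 0.25 = 168.2
  Sum = 7886.025 µg/L·hr
IV tail: 663.7/0.108 = 6145.370; AUC_iv,0→∞ = 7886.025 + 6145.370 = 14031.395 µg/L·hr
Trapezoidal AUC_0→10 (sublingual tablet):
  [0→6]: (0.0+183.4)/2 × 6 = 550.2
  [6→9]: (183.4+151.9)/2 × 3 = 502.95
  [9→10]: (151.9+139.7)/2 × 1 = 145.8
  Sum = 1198.95 µg/L·hr
sublingual tablet tail: 139.7/0.108 = 1293.519; AUC_ev,0→∞ = 1198.95 + 1293.519 = 2492.469 µg/L·hr
F = (AUC_ev/D_ev)/(AUC_iv/D_iv) = (2492.469/625)/(14031.395/250) = 3.9879504/56.12558 = 0.0711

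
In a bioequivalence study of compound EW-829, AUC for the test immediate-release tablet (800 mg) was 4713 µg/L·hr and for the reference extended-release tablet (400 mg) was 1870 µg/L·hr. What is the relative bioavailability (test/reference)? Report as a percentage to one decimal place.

F_rel = (AUC_test/D_test) / (AUC_ref/D_ref)
      = (4713/800) / (1870/400)
      = 5.89125 / 4.675 = 1.2602 = 126.02%

F_rel = 126.0%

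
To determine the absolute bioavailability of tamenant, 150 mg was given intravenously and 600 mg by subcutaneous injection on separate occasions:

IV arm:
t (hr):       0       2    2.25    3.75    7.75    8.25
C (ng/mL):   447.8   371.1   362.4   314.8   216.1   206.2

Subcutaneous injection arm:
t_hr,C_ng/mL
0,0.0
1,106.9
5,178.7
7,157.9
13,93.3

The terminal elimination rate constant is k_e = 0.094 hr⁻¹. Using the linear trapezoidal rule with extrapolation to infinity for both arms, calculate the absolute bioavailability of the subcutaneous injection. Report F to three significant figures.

F = 0.142

Trapezoidal AUC_0→8.25 (IV):
  [0→2]: (447.8+371.1)/2 × 2 = 818.9
  [2→2.25]: (371.1+362.4)/2 × 0.25 = 91.6875
  [2.25→3.75]: (362.4+314.8)/2 × 1.5 = 507.9
  [3.75→7.75]: (314.8+216.1)/2 × 4 = 1061.8
  [7.75→8.25]: (216.1+206.2)/2 × 0.5 = 105.575
  Sum = 2585.8625 ng/mL·hr
IV tail: 206.2/0.094 = 2193.617; AUC_iv,0→∞ = 2585.8625 + 2193.617 = 4779.4795 ng/mL·hr
Trapezoidal AUC_0→13 (subcutaneous injection):
  [0→1]: (0.0+106.9)/2 × 1 = 53.45
  [1→5]: (106.9+178.7)/2 × 4 = 571.2
  [5→7]: (178.7+157.9)/2 × 2 = 336.6
  [7→13]: (157.9+93.3)/2 × 6 = 753.6
  Sum = 1714.85 ng/mL·hr
subcutaneous injection tail: 93.3/0.094 = 992.553; AUC_ev,0→∞ = 1714.85 + 992.553 = 2707.403 ng/mL·hr
F = (AUC_ev/D_ev)/(AUC_iv/D_iv) = (2707.403/600)/(4779.4795/150) = 4.51234/31.8632 = 0.1416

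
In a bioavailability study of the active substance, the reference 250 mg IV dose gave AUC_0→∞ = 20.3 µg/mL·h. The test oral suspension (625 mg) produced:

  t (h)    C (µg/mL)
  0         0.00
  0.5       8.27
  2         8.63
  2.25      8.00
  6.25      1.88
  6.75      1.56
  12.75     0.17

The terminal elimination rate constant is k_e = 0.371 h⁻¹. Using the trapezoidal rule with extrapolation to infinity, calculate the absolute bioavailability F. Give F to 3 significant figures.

F = 0.849

Trapezoidal AUC_0→12.75 (oral suspension):
  [0→0.5]: (0.00+8.27)/2 × 0.5 = 2.0675
  [0.5→2]: (8.27+8.63)/2 × 1.5 = 12.675
  [2→2.25]: (8.63+8.00)/2 × 0.25 = 2.07875
  [2.25→6.25]: (8.00+1.88)/2 × 4 = 19.76
  [6.25→6.75]: (1.88+1.56)/2 × 0.5 = 0.86
  [6.75→12.75]: (1.56+0.17)/2 × 6 = 5.19
  Sum = 42.63125 µg/mL·h
Tail: C_last/k_e = 0.17/0.371 = 0.458
AUC_0→∞ (oral suspension) = 42.63125 + 0.458 = 43.08925 µg/mL·h
F = (AUC_ev/D_ev)/(AUC_iv/D_iv) = (43.08925/625)/(20.3/250) = 0.0689428/0.0812 = 0.8490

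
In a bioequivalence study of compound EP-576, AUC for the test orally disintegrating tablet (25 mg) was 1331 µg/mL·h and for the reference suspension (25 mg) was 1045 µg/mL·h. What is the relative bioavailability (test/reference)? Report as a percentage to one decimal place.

F_rel = (AUC_test/D_test) / (AUC_ref/D_ref)
      = (1331/25) / (1045/25)
      = 53.24 / 41.8 = 1.2737 = 127.37%

F_rel = 127.4%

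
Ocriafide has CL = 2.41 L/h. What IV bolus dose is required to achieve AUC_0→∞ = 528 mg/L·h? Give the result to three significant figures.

Dose_iv = CL × AUC_0→∞
     = 2.41 × 528 = 1272.48 mg

Dose = 1270 mg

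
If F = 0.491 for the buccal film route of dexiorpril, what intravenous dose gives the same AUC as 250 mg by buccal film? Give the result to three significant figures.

Systemic exposure from an extravascular dose = F × D_ev, so the equivalent IV dose is F × D_ev.
D_iv = F × D_ev = 0.491 × 250 = 122.75 mg

D_iv = 123 mg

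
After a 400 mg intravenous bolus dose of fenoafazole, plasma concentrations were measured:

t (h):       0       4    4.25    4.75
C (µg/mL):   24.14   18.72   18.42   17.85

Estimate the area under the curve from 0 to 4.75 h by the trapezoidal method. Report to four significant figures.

Trapezoidal AUC_0→4.75:
  [0→4]: (24.14+18.72)/2 × 4 = 85.72
  [4→4.25]: (18.72+18.42)/2 × 0.25 = 4.6425
  [4.25→4.75]: (18.42+17.85)/2 × 0.5 = 9.0675
  Sum = 99.43 µg/mL·h

AUC = 99.43 µg/mL·h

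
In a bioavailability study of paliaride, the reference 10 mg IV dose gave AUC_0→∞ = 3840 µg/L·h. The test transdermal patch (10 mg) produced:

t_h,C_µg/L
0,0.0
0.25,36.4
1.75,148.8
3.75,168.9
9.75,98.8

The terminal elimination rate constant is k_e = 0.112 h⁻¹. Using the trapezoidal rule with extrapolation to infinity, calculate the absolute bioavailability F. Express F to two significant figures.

Trapezoidal AUC_0→9.75 (transdermal patch):
  [0→0.25]: (0.0+36.4)/2 × 0.25 = 4.55
  [0.25→1.75]: (36.4+148.8)/2 × 1.5 = 138.9
  [1.75→3.75]: (148.8+168.9)/2 × 2 = 317.7
  [3.75→9.75]: (168.9+98.8)/2 × 6 = 803.1
  Sum = 1264.25 µg/L·h
Tail: C_last/k_e = 98.8/0.112 = 882.143
AUC_0→∞ (transdermal patch) = 1264.25 + 882.143 = 2146.393 µg/L·h
F = (AUC_ev/D_ev)/(AUC_iv/D_iv) = (2146.393/10)/(3840/10) = 214.6393/384 = 0.5590

F = 0.56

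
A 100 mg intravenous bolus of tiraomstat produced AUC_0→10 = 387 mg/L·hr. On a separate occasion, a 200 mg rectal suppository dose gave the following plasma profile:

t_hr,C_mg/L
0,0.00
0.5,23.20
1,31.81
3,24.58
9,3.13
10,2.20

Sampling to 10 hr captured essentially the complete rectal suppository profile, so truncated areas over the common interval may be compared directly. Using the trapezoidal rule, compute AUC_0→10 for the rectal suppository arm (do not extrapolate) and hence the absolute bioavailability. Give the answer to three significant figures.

Trapezoidal AUC_0→10 (rectal suppository):
  [0→0.5]: (0.00+23.20)/2 × 0.5 = 5.8
  [0.5→1]: (23.20+31.81)/2 × 0.5 = 13.7525
  [1→3]: (31.81+24.58)/2 × 2 = 56.39
  [3→9]: (24.58+3.13)/2 × 6 = 83.13
  [9→10]: (3.13+2.20)/2 × 1 = 2.665
  Sum = 161.7375 mg/L·hr
F = (AUC_ev/D_ev)/(AUC_iv/D_iv) = (161.7375/200)/(387/100) = 0.8086875/3.87 = 0.2090

F = 0.209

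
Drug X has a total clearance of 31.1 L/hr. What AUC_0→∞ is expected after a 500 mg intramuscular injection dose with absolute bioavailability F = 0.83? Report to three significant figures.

AUC = 13.3 mg/L·hr

AUC_0→∞ = F × Dose / CL
        = 0.83 × 500 / 31.1 = 13.3441 mg/L·hr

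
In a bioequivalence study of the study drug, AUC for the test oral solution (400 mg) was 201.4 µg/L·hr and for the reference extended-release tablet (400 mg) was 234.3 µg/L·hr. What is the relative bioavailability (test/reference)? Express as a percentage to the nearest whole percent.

F_rel = (AUC_test/D_test) / (AUC_ref/D_ref)
      = (201.4/400) / (234.3/400)
      = 0.5035 / 0.58575 = 0.8596 = 85.96%

F_rel = 86%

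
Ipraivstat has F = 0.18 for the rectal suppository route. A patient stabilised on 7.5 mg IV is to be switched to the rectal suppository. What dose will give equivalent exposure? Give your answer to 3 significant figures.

D_rectal = 41.7 mg

For equal systemic exposure: F × D_ev = D_iv
D_ev = D_iv / F = 7.5 / 0.18 = 41.6667 mg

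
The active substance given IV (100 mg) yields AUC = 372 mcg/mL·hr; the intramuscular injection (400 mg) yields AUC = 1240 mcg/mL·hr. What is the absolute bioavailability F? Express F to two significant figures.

F = 0.83

F = (AUC_ev / D_ev) / (AUC_iv / D_iv)
  = (1240/400) / (372/100)
  = 3.1 / 3.72 = 0.8333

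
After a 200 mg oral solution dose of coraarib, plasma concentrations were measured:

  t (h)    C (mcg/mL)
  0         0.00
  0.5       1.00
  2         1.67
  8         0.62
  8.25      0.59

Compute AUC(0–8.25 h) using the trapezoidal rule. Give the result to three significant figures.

Trapezoidal AUC_0→8.25:
  [0→0.5]: (0.00+1.00)/2 × 0.5 = 0.25
  [0.5→2]: (1.00+1.67)/2 × 1.5 = 2.0025
  [2→8]: (1.67+0.62)/2 × 6 = 6.87
  [8→8.25]: (0.62+0.59)/2 × 0.25 = 0.15125
  Sum = 9.27375 mcg/mL·h

AUC = 9.27 mcg/mL·h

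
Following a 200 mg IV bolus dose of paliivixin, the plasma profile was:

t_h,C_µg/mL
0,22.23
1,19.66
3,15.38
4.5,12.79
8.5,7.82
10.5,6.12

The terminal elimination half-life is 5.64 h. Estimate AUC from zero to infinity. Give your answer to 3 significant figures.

AUC = 182 µg/mL·h

Trapezoidal AUC_0→10.5:
  [0→1]: (22.23+19.66)/2 × 1 = 20.945
  [1→3]: (19.66+15.38)/2 × 2 = 35.04
  [3→4.5]: (15.38+12.79)/2 × 1.5 = 21.1275
  [4.5→8.5]: (12.79+7.82)/2 × 4 = 41.22
  [8.5→10.5]: (7.82+6.12)/2 × 2 = 13.94
  Sum = 132.2725 µg/mL·h
k_e = ln2 / t½ = 0.693147 / 5.64 = 0.1229 h^-1
Extrapolated tail: C_last / k_e = 6.12 / 0.1229 = 49.797
AUC_0→∞ = 132.2725 + 49.797 = 182.0695 µg/mL·h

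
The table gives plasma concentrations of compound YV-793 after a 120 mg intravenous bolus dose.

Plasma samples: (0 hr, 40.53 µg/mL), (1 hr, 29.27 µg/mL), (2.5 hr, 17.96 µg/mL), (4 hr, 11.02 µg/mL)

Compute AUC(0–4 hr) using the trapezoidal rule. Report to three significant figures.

AUC = 92.1 µg/mL·hr

Trapezoidal AUC_0→4:
  [0→1]: (40.53+29.27)/2 × 1 = 34.9
  [1→2.5]: (29.27+17.96)/2 × 1.5 = 35.4225
  [2.5→4]: (17.96+11.02)/2 × 1.5 = 21.735
  Sum = 92.0575 µg/mL·hr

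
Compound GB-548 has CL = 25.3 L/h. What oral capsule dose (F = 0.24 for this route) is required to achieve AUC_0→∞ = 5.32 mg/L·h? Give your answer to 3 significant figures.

Dose = 561 mg

Dose = CL × AUC_0→∞ / F
     = 25.3 × 5.32 / 0.24 = 560.817 mg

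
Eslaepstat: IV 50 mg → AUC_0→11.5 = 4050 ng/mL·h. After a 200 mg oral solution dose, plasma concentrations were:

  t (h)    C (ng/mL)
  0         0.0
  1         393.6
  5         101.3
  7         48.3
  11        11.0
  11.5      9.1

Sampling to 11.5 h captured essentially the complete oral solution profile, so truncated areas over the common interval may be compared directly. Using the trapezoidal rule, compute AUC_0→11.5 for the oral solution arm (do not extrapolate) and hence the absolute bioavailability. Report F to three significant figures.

Trapezoidal AUC_0→11.5 (oral solution):
  [0→1]: (0.0+393.6)/2 × 1 = 196.8
  [1→5]: (393.6+101.3)/2 × 4 = 989.8
  [5→7]: (101.3+48.3)/2 × 2 = 149.6
  [7→11]: (48.3+11.0)/2 × 4 = 118.6
  [11→11.5]: (11.0+9.1)/2 × 0.5 = 5.025
  Sum = 1459.825 ng/mL·h
F = (AUC_ev/D_ev)/(AUC_iv/D_iv) = (1459.825/200)/(4050/50) = 7.299125/81 = 0.0901

F = 0.0901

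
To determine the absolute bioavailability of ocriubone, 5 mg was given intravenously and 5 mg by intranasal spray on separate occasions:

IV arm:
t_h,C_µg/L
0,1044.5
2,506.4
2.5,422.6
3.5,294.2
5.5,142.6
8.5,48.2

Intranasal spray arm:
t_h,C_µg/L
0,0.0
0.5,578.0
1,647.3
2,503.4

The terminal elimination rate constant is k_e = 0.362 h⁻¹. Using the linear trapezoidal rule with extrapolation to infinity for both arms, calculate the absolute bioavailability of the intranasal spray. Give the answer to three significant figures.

F = 0.806

Trapezoidal AUC_0→8.5 (IV):
  [0→2]: (1044.5+506.4)/2 × 2 = 1550.9
  [2→2.5]: (506.4+422.6)/2 × 0.5 = 232.25
  [2.5→3.5]: (422.6+294.2)/2 × 1 = 358.4
  [3.5→5.5]: (294.2+142.6)/2 × 2 = 436.8
  [5.5→8.5]: (142.6+48.2)/2 × 3 = 286.2
  Sum = 2864.55 µg/L·h
IV tail: 48.2/0.362 = 133.149; AUC_iv,0→∞ = 2864.55 + 133.149 = 2997.699 µg/L·h
Trapezoidal AUC_0→2 (intranasal spray):
  [0→0.5]: (0.0+578.0)/2 × 0.5 = 144.5
  [0.5→1]: (578.0+647.3)/2 × 0.5 = 306.325
  [1→2]: (647.3+503.4)/2 × 1 = 575.35
  Sum = 1026.175 µg/L·h
intranasal spray tail: 503.4/0.362 = 1390.608; AUC_ev,0→∞ = 1026.175 + 1390.608 = 2416.783 µg/L·h
F = (AUC_ev/D_ev)/(AUC_iv/D_iv) = (2416.783/5)/(2997.699/5) = 483.3566/599.5398 = 0.8062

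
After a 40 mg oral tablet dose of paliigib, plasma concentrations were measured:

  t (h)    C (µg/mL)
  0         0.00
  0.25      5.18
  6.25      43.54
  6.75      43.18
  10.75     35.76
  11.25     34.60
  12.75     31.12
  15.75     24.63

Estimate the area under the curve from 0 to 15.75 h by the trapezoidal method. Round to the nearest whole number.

AUC = 477 µg/mL·h

Trapezoidal AUC_0→15.75:
  [0→0.25]: (0.00+5.18)/2 × 0.25 = 0.6475
  [0.25→6.25]: (5.18+43.54)/2 × 6 = 146.16
  [6.25→6.75]: (43.54+43.18)/2 × 0.5 = 21.68
  [6.75→10.75]: (43.18+35.76)/2 × 4 = 157.88
  [10.75→11.25]: (35.76+34.60)/2 × 0.5 = 17.59
  [11.25→12.75]: (34.60+31.12)/2 × 1.5 = 49.29
  [12.75→15.75]: (31.12+24.63)/2 × 3 = 83.625
  Sum = 476.8725 µg/mL·h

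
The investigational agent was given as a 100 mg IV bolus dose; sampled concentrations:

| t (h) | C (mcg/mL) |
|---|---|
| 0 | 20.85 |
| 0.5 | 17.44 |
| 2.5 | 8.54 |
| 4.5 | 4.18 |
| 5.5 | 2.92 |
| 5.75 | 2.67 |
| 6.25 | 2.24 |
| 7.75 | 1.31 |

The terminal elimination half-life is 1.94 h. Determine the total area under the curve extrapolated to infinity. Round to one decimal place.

Trapezoidal AUC_0→7.75:
  [0→0.5]: (20.85+17.44)/2 × 0.5 = 9.5725
  [0.5→2.5]: (17.44+8.54)/2 × 2 = 25.98
  [2.5→4.5]: (8.54+4.18)/2 × 2 = 12.72
  [4.5→5.5]: (4.18+2.92)/2 × 1 = 3.55
  [5.5→5.75]: (2.92+2.67)/2 × 0.25 = 0.69875
  [5.75→6.25]: (2.67+2.24)/2 × 0.5 = 1.2275
  [6.25→7.75]: (2.24+1.31)/2 × 1.5 = 2.6625
  Sum = 56.41125 mcg/mL·h
k_e = ln2 / t½ = 0.693147 / 1.94 = 0.3573 h^-1
Extrapolated tail: C_last / k_e = 1.31 / 0.3573 = 3.666
AUC_0→∞ = 56.41125 + 3.666 = 60.07725 mcg/mL·h

AUC = 60.1 mcg/mL·h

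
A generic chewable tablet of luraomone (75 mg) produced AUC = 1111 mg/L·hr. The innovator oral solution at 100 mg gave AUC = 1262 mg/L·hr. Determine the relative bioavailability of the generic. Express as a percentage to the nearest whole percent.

F_rel = (AUC_test/D_test) / (AUC_ref/D_ref)
      = (1111/75) / (1262/100)
      = 14.8133 / 12.62 = 1.1738 = 117.38%

F_rel = 117%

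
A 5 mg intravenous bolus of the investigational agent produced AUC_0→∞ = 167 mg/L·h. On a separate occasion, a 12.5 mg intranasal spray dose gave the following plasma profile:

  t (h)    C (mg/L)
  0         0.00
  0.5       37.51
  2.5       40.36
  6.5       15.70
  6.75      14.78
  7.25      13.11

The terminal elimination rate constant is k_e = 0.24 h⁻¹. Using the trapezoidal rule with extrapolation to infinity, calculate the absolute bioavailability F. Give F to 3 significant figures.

F = 0.634

Trapezoidal AUC_0→7.25 (intranasal spray):
  [0→0.5]: (0.00+37.51)/2 × 0.5 = 9.3775
  [0.5→2.5]: (37.51+40.36)/2 × 2 = 77.87
  [2.5→6.5]: (40.36+15.70)/2 × 4 = 112.12
  [6.5→6.75]: (15.70+14.78)/2 × 0.25 = 3.81
  [6.75→7.25]: (14.78+13.11)/2 × 0.5 = 6.9725
  Sum = 210.15 mg/L·h
Tail: C_last/k_e = 13.11/0.24 = 54.625
AUC_0→∞ (intranasal spray) = 210.15 + 54.625 = 264.775 mg/L·h
F = (AUC_ev/D_ev)/(AUC_iv/D_iv) = (264.775/12.5)/(167/5) = 21.182/33.4 = 0.6342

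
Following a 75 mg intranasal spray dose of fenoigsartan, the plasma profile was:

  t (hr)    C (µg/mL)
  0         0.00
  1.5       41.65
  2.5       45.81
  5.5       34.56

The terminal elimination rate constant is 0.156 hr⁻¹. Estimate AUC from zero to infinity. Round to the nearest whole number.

AUC = 417 µg/mL·hr

Trapezoidal AUC_0→5.5:
  [0→1.5]: (0.00+41.65)/2 × 1.5 = 31.2375
  [1.5→2.5]: (41.65+45.81)/2 × 1 = 43.73
  [2.5→5.5]: (45.81+34.56)/2 × 3 = 120.555
  Sum = 195.5225 µg/mL·hr
Extrapolated tail: C_last / k_e = 34.56 / 0.156 = 221.538
AUC_0→∞ = 195.5225 + 221.538 = 417.0605 µg/mL·hr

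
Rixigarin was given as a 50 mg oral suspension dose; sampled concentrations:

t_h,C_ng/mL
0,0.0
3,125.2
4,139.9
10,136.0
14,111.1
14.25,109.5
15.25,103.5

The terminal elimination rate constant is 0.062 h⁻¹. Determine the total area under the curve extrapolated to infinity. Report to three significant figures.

Trapezoidal AUC_0→15.25:
  [0→3]: (0.0+125.2)/2 × 3 = 187.8
  [3→4]: (125.2+139.9)/2 × 1 = 132.55
  [4→10]: (139.9+136.0)/2 × 6 = 827.7
  [10→14]: (136.0+111.1)/2 × 4 = 494.2
  [14→14.25]: (111.1+109.5)/2 × 0.25 = 27.575
  [14.25→15.25]: (109.5+103.5)/2 × 1 = 106.5
  Sum = 1776.325 ng/mL·h
Extrapolated tail: C_last / k_e = 103.5 / 0.062 = 1669.355
AUC_0→∞ = 1776.325 + 1669.355 = 3445.68 ng/mL·h

AUC = 3450 ng/mL·h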